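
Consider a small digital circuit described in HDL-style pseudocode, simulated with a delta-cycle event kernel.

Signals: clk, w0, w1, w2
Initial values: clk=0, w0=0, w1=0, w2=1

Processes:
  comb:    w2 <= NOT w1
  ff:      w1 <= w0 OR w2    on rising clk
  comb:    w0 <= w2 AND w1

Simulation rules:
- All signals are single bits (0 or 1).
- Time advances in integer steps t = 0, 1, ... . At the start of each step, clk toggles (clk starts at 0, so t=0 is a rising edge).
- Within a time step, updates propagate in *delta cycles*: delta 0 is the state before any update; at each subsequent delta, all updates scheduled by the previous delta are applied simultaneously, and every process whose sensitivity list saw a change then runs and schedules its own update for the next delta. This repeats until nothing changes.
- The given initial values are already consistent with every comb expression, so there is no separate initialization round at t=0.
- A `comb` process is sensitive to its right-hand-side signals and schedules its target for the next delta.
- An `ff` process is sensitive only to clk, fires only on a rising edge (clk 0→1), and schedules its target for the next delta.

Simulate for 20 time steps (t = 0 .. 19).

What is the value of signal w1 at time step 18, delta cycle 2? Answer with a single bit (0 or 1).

0

t=0 Δ0: w2=1 w1=0 clk=0 w0=0
  Δ1: clk:0→1
  Δ2: w1:0→1
  Δ3: w2:1→0, w0:0→1
  Δ4: w0:1→0
  (4Δ to stable)
t=1 Δ0: w2=0 w1=1 clk=1 w0=0
  Δ1: clk:1→0
  (1Δ to stable)
t=2 Δ0: w2=0 w1=1 clk=0 w0=0
  Δ1: clk:0→1
  Δ2: w1:1→0
  Δ3: w2:0→1
  (3Δ to stable)
t=3 Δ0: w2=1 w1=0 clk=1 w0=0
  Δ1: clk:1→0
  (1Δ to stable)
t=4 Δ0: w2=1 w1=0 clk=0 w0=0
  Δ1: clk:0→1
  Δ2: w1:0→1
  Δ3: w2:1→0, w0:0→1
  Δ4: w0:1→0
  (4Δ to stable)
t=5 Δ0: w2=0 w1=1 clk=1 w0=0
  Δ1: clk:1→0
  (1Δ to stable)
t=6 Δ0: w2=0 w1=1 clk=0 w0=0
  Δ1: clk:0→1
  Δ2: w1:1→0
  Δ3: w2:0→1
  (3Δ to stable)
t=7 Δ0: w2=1 w1=0 clk=1 w0=0
  Δ1: clk:1→0
  (1Δ to stable)
t=8 Δ0: w2=1 w1=0 clk=0 w0=0
  Δ1: clk:0→1
  Δ2: w1:0→1
  Δ3: w2:1→0, w0:0→1
  Δ4: w0:1→0
  (4Δ to stable)
t=9 Δ0: w2=0 w1=1 clk=1 w0=0
  Δ1: clk:1→0
  (1Δ to stable)
t=10 Δ0: w2=0 w1=1 clk=0 w0=0
  Δ1: clk:0→1
  Δ2: w1:1→0
  Δ3: w2:0→1
  (3Δ to stable)
t=11 Δ0: w2=1 w1=0 clk=1 w0=0
  Δ1: clk:1→0
  (1Δ to stable)
t=12 Δ0: w2=1 w1=0 clk=0 w0=0
  Δ1: clk:0→1
  Δ2: w1:0→1
  Δ3: w2:1→0, w0:0→1
  Δ4: w0:1→0
  (4Δ to stable)
t=13 Δ0: w2=0 w1=1 clk=1 w0=0
  Δ1: clk:1→0
  (1Δ to stable)
t=14 Δ0: w2=0 w1=1 clk=0 w0=0
  Δ1: clk:0→1
  Δ2: w1:1→0
  Δ3: w2:0→1
  (3Δ to stable)
t=15 Δ0: w2=1 w1=0 clk=1 w0=0
  Δ1: clk:1→0
  (1Δ to stable)
t=16 Δ0: w2=1 w1=0 clk=0 w0=0
  Δ1: clk:0→1
  Δ2: w1:0→1
  Δ3: w2:1→0, w0:0→1
  Δ4: w0:1→0
  (4Δ to stable)
t=17 Δ0: w2=0 w1=1 clk=1 w0=0
  Δ1: clk:1→0
  (1Δ to stable)
t=18 Δ0: w2=0 w1=1 clk=0 w0=0
  Δ1: clk:0→1
  Δ2: w1:1→0
  Δ3: w2:0→1
  (3Δ to stable)
t=19 Δ0: w2=1 w1=0 clk=1 w0=0
  Δ1: clk:1→0
  (1Δ to stable)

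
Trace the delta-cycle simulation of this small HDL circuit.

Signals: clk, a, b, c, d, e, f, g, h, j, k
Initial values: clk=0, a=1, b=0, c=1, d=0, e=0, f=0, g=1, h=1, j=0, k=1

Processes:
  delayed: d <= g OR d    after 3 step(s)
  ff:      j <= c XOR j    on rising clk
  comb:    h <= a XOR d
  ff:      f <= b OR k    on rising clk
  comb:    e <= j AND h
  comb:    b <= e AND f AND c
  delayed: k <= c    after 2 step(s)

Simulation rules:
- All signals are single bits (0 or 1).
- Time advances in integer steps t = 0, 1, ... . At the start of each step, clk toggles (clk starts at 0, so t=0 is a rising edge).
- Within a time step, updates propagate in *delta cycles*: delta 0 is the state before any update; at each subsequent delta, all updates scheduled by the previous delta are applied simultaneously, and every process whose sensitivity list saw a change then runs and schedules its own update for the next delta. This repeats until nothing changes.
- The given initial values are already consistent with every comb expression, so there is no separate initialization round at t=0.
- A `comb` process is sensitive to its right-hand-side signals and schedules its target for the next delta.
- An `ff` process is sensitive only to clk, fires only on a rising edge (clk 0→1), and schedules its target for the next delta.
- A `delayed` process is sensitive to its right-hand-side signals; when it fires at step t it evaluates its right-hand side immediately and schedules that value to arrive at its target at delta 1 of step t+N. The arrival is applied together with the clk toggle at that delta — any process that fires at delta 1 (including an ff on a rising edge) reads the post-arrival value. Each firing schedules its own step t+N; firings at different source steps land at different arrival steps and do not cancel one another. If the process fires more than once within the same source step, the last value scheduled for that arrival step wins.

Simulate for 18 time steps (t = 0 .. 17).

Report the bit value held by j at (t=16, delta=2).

t0.Δ0 k=1 clk=0 g=1 c=1 f=0 j=0 a=1 b=0 e=0 h=1 d=0
t0.Δ1 k=1 clk=1 g=1 c=1 f=0 j=0 a=1 b=0 e=0 h=1 d=0
t0.Δ2 k=1 clk=1 g=1 c=1 f=1 j=1 a=1 b=0 e=0 h=1 d=0
t0.Δ3 k=1 clk=1 g=1 c=1 f=1 j=1 a=1 b=0 e=1 h=1 d=0
t0.Δ4 k=1 clk=1 g=1 c=1 f=1 j=1 a=1 b=1 e=1 h=1 d=0
t1.Δ0 k=1 clk=1 g=1 c=1 f=1 j=1 a=1 b=1 e=1 h=1 d=0
t1.Δ1 k=1 clk=0 g=1 c=1 f=1 j=1 a=1 b=1 e=1 h=1 d=0
t2.Δ0 k=1 clk=0 g=1 c=1 f=1 j=1 a=1 b=1 e=1 h=1 d=0
t2.Δ1 k=1 clk=1 g=1 c=1 f=1 j=1 a=1 b=1 e=1 h=1 d=0
t2.Δ2 k=1 clk=1 g=1 c=1 f=1 j=0 a=1 b=1 e=1 h=1 d=0
t2.Δ3 k=1 clk=1 g=1 c=1 f=1 j=0 a=1 b=1 e=0 h=1 d=0
t2.Δ4 k=1 clk=1 g=1 c=1 f=1 j=0 a=1 b=0 e=0 h=1 d=0
t3.Δ0 k=1 clk=1 g=1 c=1 f=1 j=0 a=1 b=0 e=0 h=1 d=0
t3.Δ1 k=1 clk=0 g=1 c=1 f=1 j=0 a=1 b=0 e=0 h=1 d=0
t4.Δ0 k=1 clk=0 g=1 c=1 f=1 j=0 a=1 b=0 e=0 h=1 d=0
t4.Δ1 k=1 clk=1 g=1 c=1 f=1 j=0 a=1 b=0 e=0 h=1 d=0
t4.Δ2 k=1 clk=1 g=1 c=1 f=1 j=1 a=1 b=0 e=0 h=1 d=0
t4.Δ3 k=1 clk=1 g=1 c=1 f=1 j=1 a=1 b=0 e=1 h=1 d=0
t4.Δ4 k=1 clk=1 g=1 c=1 f=1 j=1 a=1 b=1 e=1 h=1 d=0
t5.Δ0 k=1 clk=1 g=1 c=1 f=1 j=1 a=1 b=1 e=1 h=1 d=0
t5.Δ1 k=1 clk=0 g=1 c=1 f=1 j=1 a=1 b=1 e=1 h=1 d=0
t6.Δ0 k=1 clk=0 g=1 c=1 f=1 j=1 a=1 b=1 e=1 h=1 d=0
t6.Δ1 k=1 clk=1 g=1 c=1 f=1 j=1 a=1 b=1 e=1 h=1 d=0
t6.Δ2 k=1 clk=1 g=1 c=1 f=1 j=0 a=1 b=1 e=1 h=1 d=0
t6.Δ3 k=1 clk=1 g=1 c=1 f=1 j=0 a=1 b=1 e=0 h=1 d=0
t6.Δ4 k=1 clk=1 g=1 c=1 f=1 j=0 a=1 b=0 e=0 h=1 d=0
t7.Δ0 k=1 clk=1 g=1 c=1 f=1 j=0 a=1 b=0 e=0 h=1 d=0
t7.Δ1 k=1 clk=0 g=1 c=1 f=1 j=0 a=1 b=0 e=0 h=1 d=0
t8.Δ0 k=1 clk=0 g=1 c=1 f=1 j=0 a=1 b=0 e=0 h=1 d=0
t8.Δ1 k=1 clk=1 g=1 c=1 f=1 j=0 a=1 b=0 e=0 h=1 d=0
t8.Δ2 k=1 clk=1 g=1 c=1 f=1 j=1 a=1 b=0 e=0 h=1 d=0
t8.Δ3 k=1 clk=1 g=1 c=1 f=1 j=1 a=1 b=0 e=1 h=1 d=0
t8.Δ4 k=1 clk=1 g=1 c=1 f=1 j=1 a=1 b=1 e=1 h=1 d=0
t9.Δ0 k=1 clk=1 g=1 c=1 f=1 j=1 a=1 b=1 e=1 h=1 d=0
t9.Δ1 k=1 clk=0 g=1 c=1 f=1 j=1 a=1 b=1 e=1 h=1 d=0
t10.Δ0 k=1 clk=0 g=1 c=1 f=1 j=1 a=1 b=1 e=1 h=1 d=0
t10.Δ1 k=1 clk=1 g=1 c=1 f=1 j=1 a=1 b=1 e=1 h=1 d=0
t10.Δ2 k=1 clk=1 g=1 c=1 f=1 j=0 a=1 b=1 e=1 h=1 d=0
t10.Δ3 k=1 clk=1 g=1 c=1 f=1 j=0 a=1 b=1 e=0 h=1 d=0
t10.Δ4 k=1 clk=1 g=1 c=1 f=1 j=0 a=1 b=0 e=0 h=1 d=0
t11.Δ0 k=1 clk=1 g=1 c=1 f=1 j=0 a=1 b=0 e=0 h=1 d=0
t11.Δ1 k=1 clk=0 g=1 c=1 f=1 j=0 a=1 b=0 e=0 h=1 d=0
t12.Δ0 k=1 clk=0 g=1 c=1 f=1 j=0 a=1 b=0 e=0 h=1 d=0
t12.Δ1 k=1 clk=1 g=1 c=1 f=1 j=0 a=1 b=0 e=0 h=1 d=0
t12.Δ2 k=1 clk=1 g=1 c=1 f=1 j=1 a=1 b=0 e=0 h=1 d=0
t12.Δ3 k=1 clk=1 g=1 c=1 f=1 j=1 a=1 b=0 e=1 h=1 d=0
t12.Δ4 k=1 clk=1 g=1 c=1 f=1 j=1 a=1 b=1 e=1 h=1 d=0
t13.Δ0 k=1 clk=1 g=1 c=1 f=1 j=1 a=1 b=1 e=1 h=1 d=0
t13.Δ1 k=1 clk=0 g=1 c=1 f=1 j=1 a=1 b=1 e=1 h=1 d=0
t14.Δ0 k=1 clk=0 g=1 c=1 f=1 j=1 a=1 b=1 e=1 h=1 d=0
t14.Δ1 k=1 clk=1 g=1 c=1 f=1 j=1 a=1 b=1 e=1 h=1 d=0
t14.Δ2 k=1 clk=1 g=1 c=1 f=1 j=0 a=1 b=1 e=1 h=1 d=0
t14.Δ3 k=1 clk=1 g=1 c=1 f=1 j=0 a=1 b=1 e=0 h=1 d=0
t14.Δ4 k=1 clk=1 g=1 c=1 f=1 j=0 a=1 b=0 e=0 h=1 d=0
t15.Δ0 k=1 clk=1 g=1 c=1 f=1 j=0 a=1 b=0 e=0 h=1 d=0
t15.Δ1 k=1 clk=0 g=1 c=1 f=1 j=0 a=1 b=0 e=0 h=1 d=0
t16.Δ0 k=1 clk=0 g=1 c=1 f=1 j=0 a=1 b=0 e=0 h=1 d=0
t16.Δ1 k=1 clk=1 g=1 c=1 f=1 j=0 a=1 b=0 e=0 h=1 d=0
t16.Δ2 k=1 clk=1 g=1 c=1 f=1 j=1 a=1 b=0 e=0 h=1 d=0
t16.Δ3 k=1 clk=1 g=1 c=1 f=1 j=1 a=1 b=0 e=1 h=1 d=0
t16.Δ4 k=1 clk=1 g=1 c=1 f=1 j=1 a=1 b=1 e=1 h=1 d=0
t17.Δ0 k=1 clk=1 g=1 c=1 f=1 j=1 a=1 b=1 e=1 h=1 d=0
t17.Δ1 k=1 clk=0 g=1 c=1 f=1 j=1 a=1 b=1 e=1 h=1 d=0

1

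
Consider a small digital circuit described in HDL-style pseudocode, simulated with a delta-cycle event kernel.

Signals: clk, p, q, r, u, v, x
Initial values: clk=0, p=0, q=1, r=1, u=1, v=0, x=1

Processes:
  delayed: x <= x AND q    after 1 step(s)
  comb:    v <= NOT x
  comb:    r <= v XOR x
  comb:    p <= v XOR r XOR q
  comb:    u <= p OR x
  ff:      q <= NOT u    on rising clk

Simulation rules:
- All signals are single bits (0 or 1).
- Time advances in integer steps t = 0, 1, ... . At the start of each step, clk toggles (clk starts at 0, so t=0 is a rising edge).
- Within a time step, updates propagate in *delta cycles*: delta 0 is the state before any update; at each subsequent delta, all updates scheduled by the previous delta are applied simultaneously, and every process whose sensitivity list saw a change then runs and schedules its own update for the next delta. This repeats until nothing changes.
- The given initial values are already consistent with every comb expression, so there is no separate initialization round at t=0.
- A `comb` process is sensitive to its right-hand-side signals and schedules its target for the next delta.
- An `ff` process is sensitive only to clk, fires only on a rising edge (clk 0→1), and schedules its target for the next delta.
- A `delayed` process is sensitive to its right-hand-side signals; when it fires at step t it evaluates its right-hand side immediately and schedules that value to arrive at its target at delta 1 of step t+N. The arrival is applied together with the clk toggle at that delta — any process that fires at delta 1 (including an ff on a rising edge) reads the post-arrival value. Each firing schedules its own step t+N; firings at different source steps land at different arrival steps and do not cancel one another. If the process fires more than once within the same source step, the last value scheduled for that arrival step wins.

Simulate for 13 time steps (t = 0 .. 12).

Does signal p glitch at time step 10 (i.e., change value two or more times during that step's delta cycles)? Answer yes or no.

[bits: x,v,u,q,p,r,clk]
t=0: Δ0=1011010 Δ1=1011011 Δ2=1010011 Δ3=1010111 | 3Δ
t=1: Δ0=1010111 Δ1=0010110 Δ2=0110100 Δ3=0110110 Δ4=0110010 Δ5=0100010 | 5Δ
t=2: Δ0=0100010 Δ1=0100011 Δ2=0101011 Δ3=0101111 Δ4=0111111 | 4Δ
t=3: Δ0=0111111 Δ1=0111110 | 1Δ
t=4: Δ0=0111110 Δ1=0111111 Δ2=0110111 Δ3=0110011 Δ4=0100011 | 4Δ
t=5: Δ0=0100011 Δ1=0100010 | 1Δ
t=6: Δ0=0100010 Δ1=0100011 Δ2=0101011 Δ3=0101111 Δ4=0111111 | 4Δ
t=7: Δ0=0111111 Δ1=0111110 | 1Δ
t=8: Δ0=0111110 Δ1=0111111 Δ2=0110111 Δ3=0110011 Δ4=0100011 | 4Δ
t=9: Δ0=0100011 Δ1=0100010 | 1Δ
t=10: Δ0=0100010 Δ1=0100011 Δ2=0101011 Δ3=0101111 Δ4=0111111 | 4Δ
t=11: Δ0=0111111 Δ1=0111110 | 1Δ
t=12: Δ0=0111110 Δ1=0111111 Δ2=0110111 Δ3=0110011 Δ4=0100011 | 4Δ

no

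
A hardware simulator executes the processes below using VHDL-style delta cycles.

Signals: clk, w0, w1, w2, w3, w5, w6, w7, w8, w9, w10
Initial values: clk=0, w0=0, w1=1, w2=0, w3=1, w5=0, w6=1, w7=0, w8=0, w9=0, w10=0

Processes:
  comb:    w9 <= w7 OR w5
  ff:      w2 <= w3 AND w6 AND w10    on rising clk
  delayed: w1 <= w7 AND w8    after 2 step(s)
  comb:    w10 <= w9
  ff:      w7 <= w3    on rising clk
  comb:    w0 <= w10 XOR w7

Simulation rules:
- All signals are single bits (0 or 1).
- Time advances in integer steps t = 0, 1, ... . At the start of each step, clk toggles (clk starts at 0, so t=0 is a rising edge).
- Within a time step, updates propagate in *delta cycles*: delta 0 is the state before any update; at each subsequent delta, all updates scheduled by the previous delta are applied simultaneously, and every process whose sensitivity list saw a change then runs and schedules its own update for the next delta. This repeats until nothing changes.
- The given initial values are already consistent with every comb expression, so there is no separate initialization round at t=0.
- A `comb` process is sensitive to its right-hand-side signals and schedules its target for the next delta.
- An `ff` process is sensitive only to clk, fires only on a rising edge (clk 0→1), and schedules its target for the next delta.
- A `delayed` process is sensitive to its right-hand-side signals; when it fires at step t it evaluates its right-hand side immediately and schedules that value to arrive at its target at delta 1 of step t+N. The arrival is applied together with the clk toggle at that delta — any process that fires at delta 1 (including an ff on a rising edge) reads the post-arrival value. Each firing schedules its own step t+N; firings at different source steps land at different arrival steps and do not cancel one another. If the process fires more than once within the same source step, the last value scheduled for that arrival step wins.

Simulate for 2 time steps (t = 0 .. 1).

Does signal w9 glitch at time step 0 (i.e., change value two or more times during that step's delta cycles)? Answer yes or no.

[bits: w10,w9,w5,w0,w6,w1,w3,clk,w7,w2,w8]
t=0: Δ0=00001110000 Δ1=00001111000 Δ2=00001111100 Δ3=01011111100 Δ4=11011111100 Δ5=11001111100 | 5Δ
t=1: Δ0=11001111100 Δ1=11001110100 | 1Δ

no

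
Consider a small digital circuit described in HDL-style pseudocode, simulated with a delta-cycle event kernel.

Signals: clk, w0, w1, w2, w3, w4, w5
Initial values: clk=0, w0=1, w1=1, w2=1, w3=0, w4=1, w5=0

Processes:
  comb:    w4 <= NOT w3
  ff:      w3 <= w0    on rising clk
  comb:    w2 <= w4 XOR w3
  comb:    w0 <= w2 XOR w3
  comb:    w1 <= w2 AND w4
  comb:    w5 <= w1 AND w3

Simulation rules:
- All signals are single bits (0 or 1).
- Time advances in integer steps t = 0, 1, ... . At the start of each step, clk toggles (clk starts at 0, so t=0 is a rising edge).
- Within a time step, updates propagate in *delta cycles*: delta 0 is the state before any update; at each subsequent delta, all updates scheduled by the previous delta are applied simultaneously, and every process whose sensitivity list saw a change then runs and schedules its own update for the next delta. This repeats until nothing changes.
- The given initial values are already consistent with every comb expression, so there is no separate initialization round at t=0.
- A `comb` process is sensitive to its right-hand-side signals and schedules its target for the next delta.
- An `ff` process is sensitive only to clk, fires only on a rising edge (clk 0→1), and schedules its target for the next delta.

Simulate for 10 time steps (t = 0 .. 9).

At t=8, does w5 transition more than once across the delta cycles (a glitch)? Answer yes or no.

yes

[bits: w1,w4,w5,w3,w0,w2,clk]
t=0: Δ0=1100110 Δ1=1100111 Δ2=1101111 Δ3=1011001 Δ4=0011111 Δ5=0001011 | 5Δ
t=1: Δ0=0001011 Δ1=0001010 | 1Δ
t=2: Δ0=0001010 Δ1=0001011 Δ2=0000011 Δ3=0100101 Δ4=0100011 Δ5=1100111 | 5Δ
t=3: Δ0=1100111 Δ1=1100110 | 1Δ
t=4: Δ0=1100110 Δ1=1100111 Δ2=1101111 Δ3=1011001 Δ4=0011111 Δ5=0001011 | 5Δ
t=5: Δ0=0001011 Δ1=0001010 | 1Δ
t=6: Δ0=0001010 Δ1=0001011 Δ2=0000011 Δ3=0100101 Δ4=0100011 Δ5=1100111 | 5Δ
t=7: Δ0=1100111 Δ1=1100110 | 1Δ
t=8: Δ0=1100110 Δ1=1100111 Δ2=1101111 Δ3=1011001 Δ4=0011111 Δ5=0001011 | 5Δ
t=9: Δ0=0001011 Δ1=0001010 | 1Δ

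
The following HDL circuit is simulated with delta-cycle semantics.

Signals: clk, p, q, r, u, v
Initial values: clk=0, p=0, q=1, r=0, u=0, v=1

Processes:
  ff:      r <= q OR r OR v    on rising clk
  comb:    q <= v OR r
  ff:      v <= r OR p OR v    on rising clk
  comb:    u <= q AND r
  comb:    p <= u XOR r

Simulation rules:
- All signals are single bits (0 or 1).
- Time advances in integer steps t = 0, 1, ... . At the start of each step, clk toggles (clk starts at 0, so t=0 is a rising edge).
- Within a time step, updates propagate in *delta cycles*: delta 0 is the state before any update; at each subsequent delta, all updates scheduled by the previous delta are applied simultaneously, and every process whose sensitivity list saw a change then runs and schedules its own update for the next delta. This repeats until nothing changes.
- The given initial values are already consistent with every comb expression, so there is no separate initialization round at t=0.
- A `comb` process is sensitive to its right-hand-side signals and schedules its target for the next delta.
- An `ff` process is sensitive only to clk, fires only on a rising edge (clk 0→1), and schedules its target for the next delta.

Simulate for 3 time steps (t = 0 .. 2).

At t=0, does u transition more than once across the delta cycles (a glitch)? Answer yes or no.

t0.Δ0 u=0 r=0 clk=0 q=1 p=0 v=1
t0.Δ1 u=0 r=0 clk=1 q=1 p=0 v=1
t0.Δ2 u=0 r=1 clk=1 q=1 p=0 v=1
t0.Δ3 u=1 r=1 clk=1 q=1 p=1 v=1
t0.Δ4 u=1 r=1 clk=1 q=1 p=0 v=1
t1.Δ0 u=1 r=1 clk=1 q=1 p=0 v=1
t1.Δ1 u=1 r=1 clk=0 q=1 p=0 v=1
t2.Δ0 u=1 r=1 clk=0 q=1 p=0 v=1
t2.Δ1 u=1 r=1 clk=1 q=1 p=0 v=1

no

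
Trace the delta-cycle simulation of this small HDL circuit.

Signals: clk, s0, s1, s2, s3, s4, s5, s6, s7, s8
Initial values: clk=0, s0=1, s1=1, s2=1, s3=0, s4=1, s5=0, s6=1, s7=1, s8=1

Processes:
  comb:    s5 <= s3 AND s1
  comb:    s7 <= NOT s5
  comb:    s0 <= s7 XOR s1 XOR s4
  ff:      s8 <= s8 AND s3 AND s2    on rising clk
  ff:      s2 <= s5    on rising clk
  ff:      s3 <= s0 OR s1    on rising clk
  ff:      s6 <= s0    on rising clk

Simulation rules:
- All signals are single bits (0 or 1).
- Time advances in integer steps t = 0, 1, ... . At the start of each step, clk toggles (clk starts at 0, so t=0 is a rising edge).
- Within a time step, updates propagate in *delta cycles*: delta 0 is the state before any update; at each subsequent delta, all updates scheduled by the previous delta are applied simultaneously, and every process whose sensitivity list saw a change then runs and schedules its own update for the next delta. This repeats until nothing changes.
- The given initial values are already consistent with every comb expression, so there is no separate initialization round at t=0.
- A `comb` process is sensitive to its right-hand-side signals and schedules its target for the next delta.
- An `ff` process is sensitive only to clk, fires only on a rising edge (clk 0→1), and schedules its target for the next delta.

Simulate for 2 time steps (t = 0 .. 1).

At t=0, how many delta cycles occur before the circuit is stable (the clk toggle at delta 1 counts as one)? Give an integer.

t0.Δ0 s4=1 s6=1 s1=1 s2=1 s0=1 clk=0 s5=0 s3=0 s7=1 s8=1
t0.Δ1 s4=1 s6=1 s1=1 s2=1 s0=1 clk=1 s5=0 s3=0 s7=1 s8=1
t0.Δ2 s4=1 s6=1 s1=1 s2=0 s0=1 clk=1 s5=0 s3=1 s7=1 s8=0
t0.Δ3 s4=1 s6=1 s1=1 s2=0 s0=1 clk=1 s5=1 s3=1 s7=1 s8=0
t0.Δ4 s4=1 s6=1 s1=1 s2=0 s0=1 clk=1 s5=1 s3=1 s7=0 s8=0
t0.Δ5 s4=1 s6=1 s1=1 s2=0 s0=0 clk=1 s5=1 s3=1 s7=0 s8=0
t1.Δ0 s4=1 s6=1 s1=1 s2=0 s0=0 clk=1 s5=1 s3=1 s7=0 s8=0
t1.Δ1 s4=1 s6=1 s1=1 s2=0 s0=0 clk=0 s5=1 s3=1 s7=0 s8=0

5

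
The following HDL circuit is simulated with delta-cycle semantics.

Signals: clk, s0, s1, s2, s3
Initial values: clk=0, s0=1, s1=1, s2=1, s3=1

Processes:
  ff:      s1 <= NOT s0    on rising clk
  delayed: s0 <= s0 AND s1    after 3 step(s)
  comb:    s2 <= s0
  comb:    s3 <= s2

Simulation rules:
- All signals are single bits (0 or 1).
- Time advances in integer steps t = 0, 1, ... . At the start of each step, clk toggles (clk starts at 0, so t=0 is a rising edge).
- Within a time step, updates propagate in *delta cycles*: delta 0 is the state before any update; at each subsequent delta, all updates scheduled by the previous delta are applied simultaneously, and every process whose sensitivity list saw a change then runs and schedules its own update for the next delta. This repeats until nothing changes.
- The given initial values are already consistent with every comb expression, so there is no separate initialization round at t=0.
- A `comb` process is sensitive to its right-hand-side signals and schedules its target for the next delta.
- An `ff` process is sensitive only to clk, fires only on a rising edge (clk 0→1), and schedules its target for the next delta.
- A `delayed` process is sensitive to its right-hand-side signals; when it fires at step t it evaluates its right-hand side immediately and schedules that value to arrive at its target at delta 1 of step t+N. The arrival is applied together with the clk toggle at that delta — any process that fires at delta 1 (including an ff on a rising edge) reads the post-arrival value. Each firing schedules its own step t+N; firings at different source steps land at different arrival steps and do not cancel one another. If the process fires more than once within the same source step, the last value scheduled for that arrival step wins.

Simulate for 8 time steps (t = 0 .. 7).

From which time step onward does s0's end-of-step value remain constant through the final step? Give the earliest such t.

t=0 Δ0: s3=1 clk=0 s2=1 s0=1 s1=1
  Δ1: clk:0→1
  Δ2: s1:1→0
  (2Δ to stable)
t=1 Δ0: s3=1 clk=1 s2=1 s0=1 s1=0
  Δ1: clk:1→0
  (1Δ to stable)
t=2 Δ0: s3=1 clk=0 s2=1 s0=1 s1=0
  Δ1: clk:0→1
  (1Δ to stable)
t=3 Δ0: s3=1 clk=1 s2=1 s0=1 s1=0
  Δ1: clk:1→0, s0:1→0
  Δ2: s2:1→0
  Δ3: s3:1→0
  (3Δ to stable)
t=4 Δ0: s3=0 clk=0 s2=0 s0=0 s1=0
  Δ1: clk:0→1
  Δ2: s1:0→1
  (2Δ to stable)
t=5 Δ0: s3=0 clk=1 s2=0 s0=0 s1=1
  Δ1: clk:1→0
  (1Δ to stable)
t=6 Δ0: s3=0 clk=0 s2=0 s0=0 s1=1
  Δ1: clk:0→1
  (1Δ to stable)
t=7 Δ0: s3=0 clk=1 s2=0 s0=0 s1=1
  Δ1: clk:1→0
  (1Δ to stable)

3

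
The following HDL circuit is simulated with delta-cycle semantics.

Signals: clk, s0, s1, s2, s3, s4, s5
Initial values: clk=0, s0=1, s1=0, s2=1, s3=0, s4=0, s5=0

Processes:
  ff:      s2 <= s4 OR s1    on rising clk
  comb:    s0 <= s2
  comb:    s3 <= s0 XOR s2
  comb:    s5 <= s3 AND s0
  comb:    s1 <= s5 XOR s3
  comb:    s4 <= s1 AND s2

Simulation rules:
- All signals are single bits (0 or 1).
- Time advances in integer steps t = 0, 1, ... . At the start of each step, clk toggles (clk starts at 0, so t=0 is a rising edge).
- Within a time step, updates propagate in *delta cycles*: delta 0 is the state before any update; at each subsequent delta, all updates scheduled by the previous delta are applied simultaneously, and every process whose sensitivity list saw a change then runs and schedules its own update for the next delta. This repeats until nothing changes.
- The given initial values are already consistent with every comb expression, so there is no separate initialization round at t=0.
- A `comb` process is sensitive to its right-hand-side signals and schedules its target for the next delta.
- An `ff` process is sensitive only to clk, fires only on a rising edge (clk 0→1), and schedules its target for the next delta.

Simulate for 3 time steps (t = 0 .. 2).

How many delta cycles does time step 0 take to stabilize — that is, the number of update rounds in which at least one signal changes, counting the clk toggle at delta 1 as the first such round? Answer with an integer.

5

t0.Δ0 s0=1 s4=0 clk=0 s2=1 s3=0 s1=0 s5=0
t0.Δ1 s0=1 s4=0 clk=1 s2=1 s3=0 s1=0 s5=0
t0.Δ2 s0=1 s4=0 clk=1 s2=0 s3=0 s1=0 s5=0
t0.Δ3 s0=0 s4=0 clk=1 s2=0 s3=1 s1=0 s5=0
t0.Δ4 s0=0 s4=0 clk=1 s2=0 s3=0 s1=1 s5=0
t0.Δ5 s0=0 s4=0 clk=1 s2=0 s3=0 s1=0 s5=0
t1.Δ0 s0=0 s4=0 clk=1 s2=0 s3=0 s1=0 s5=0
t1.Δ1 s0=0 s4=0 clk=0 s2=0 s3=0 s1=0 s5=0
t2.Δ0 s0=0 s4=0 clk=0 s2=0 s3=0 s1=0 s5=0
t2.Δ1 s0=0 s4=0 clk=1 s2=0 s3=0 s1=0 s5=0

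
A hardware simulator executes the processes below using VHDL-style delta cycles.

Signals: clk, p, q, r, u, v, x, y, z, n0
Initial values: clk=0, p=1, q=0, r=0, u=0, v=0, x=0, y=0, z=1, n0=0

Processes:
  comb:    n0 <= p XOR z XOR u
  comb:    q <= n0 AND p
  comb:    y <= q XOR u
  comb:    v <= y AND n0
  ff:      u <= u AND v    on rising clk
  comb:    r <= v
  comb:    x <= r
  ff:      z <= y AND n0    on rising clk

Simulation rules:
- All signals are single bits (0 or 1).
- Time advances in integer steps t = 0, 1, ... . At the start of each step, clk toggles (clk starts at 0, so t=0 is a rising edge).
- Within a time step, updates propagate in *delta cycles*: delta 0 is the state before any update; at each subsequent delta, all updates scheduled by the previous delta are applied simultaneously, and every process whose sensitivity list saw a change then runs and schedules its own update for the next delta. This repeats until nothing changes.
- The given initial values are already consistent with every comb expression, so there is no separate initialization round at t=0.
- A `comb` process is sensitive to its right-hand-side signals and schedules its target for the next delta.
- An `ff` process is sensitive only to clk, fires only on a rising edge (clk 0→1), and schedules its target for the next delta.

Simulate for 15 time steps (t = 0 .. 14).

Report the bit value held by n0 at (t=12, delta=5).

1

[bits: v,r,n0,q,clk,p,x,u,z,y]
t=0: Δ0=0000010010 Δ1=0000110010 Δ2=0000110000 Δ3=0010110000 Δ4=0011110000 Δ5=0011110001 Δ6=1011110001 Δ7=1111110001 Δ8=1111111001 | 8Δ
t=1: Δ0=1111111001 Δ1=1111011001 | 1Δ
t=2: Δ0=1111011001 Δ1=1111111001 Δ2=1111111011 Δ3=1101111011 Δ4=0100111011 Δ5=0000111010 Δ6=0000110010 | 6Δ
t=3: Δ0=0000110010 Δ1=0000010010 | 1Δ
t=4: Δ0=0000010010 Δ1=0000110010 Δ2=0000110000 Δ3=0010110000 Δ4=0011110000 Δ5=0011110001 Δ6=1011110001 Δ7=1111110001 Δ8=1111111001 | 8Δ
t=5: Δ0=1111111001 Δ1=1111011001 | 1Δ
t=6: Δ0=1111011001 Δ1=1111111001 Δ2=1111111011 Δ3=1101111011 Δ4=0100111011 Δ5=0000111010 Δ6=0000110010 | 6Δ
t=7: Δ0=0000110010 Δ1=0000010010 | 1Δ
t=8: Δ0=0000010010 Δ1=0000110010 Δ2=0000110000 Δ3=0010110000 Δ4=0011110000 Δ5=0011110001 Δ6=1011110001 Δ7=1111110001 Δ8=1111111001 | 8Δ
t=9: Δ0=1111111001 Δ1=1111011001 | 1Δ
t=10: Δ0=1111011001 Δ1=1111111001 Δ2=1111111011 Δ3=1101111011 Δ4=0100111011 Δ5=0000111010 Δ6=0000110010 | 6Δ
t=11: Δ0=0000110010 Δ1=0000010010 | 1Δ
t=12: Δ0=0000010010 Δ1=0000110010 Δ2=0000110000 Δ3=0010110000 Δ4=0011110000 Δ5=0011110001 Δ6=1011110001 Δ7=1111110001 Δ8=1111111001 | 8Δ
t=13: Δ0=1111111001 Δ1=1111011001 | 1Δ
t=14: Δ0=1111011001 Δ1=1111111001 Δ2=1111111011 Δ3=1101111011 Δ4=0100111011 Δ5=0000111010 Δ6=0000110010 | 6Δ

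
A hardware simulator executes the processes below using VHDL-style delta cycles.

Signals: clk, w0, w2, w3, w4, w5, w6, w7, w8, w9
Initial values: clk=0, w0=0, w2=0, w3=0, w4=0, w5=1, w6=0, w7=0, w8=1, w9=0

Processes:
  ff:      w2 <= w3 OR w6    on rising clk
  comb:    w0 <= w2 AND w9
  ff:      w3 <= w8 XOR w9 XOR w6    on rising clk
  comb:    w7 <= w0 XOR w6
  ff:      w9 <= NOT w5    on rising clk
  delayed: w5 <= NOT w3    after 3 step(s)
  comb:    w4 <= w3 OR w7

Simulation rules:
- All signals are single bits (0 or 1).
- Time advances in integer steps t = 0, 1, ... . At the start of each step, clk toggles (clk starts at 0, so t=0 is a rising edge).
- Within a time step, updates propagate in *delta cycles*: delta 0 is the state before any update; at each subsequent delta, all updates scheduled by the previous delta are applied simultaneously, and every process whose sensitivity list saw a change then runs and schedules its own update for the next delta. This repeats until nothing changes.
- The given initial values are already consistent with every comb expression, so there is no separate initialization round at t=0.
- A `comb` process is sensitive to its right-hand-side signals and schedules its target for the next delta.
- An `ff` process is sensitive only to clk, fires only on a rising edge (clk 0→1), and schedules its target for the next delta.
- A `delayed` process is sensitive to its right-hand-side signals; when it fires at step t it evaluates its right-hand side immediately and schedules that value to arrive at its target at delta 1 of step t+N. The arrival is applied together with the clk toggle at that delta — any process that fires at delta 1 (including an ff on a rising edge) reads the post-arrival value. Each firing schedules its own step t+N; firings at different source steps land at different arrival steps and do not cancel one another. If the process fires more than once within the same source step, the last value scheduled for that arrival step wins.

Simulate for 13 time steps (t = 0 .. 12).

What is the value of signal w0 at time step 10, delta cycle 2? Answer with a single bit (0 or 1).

[bits: w5,w9,w7,w0,w8,clk,w6,w3,w4,w2]
t=0: Δ0=1000100000 Δ1=1000110000 Δ2=1000110100 Δ3=1000110110 | 3Δ
t=1: Δ0=1000110110 Δ1=1000100110 | 1Δ
t=2: Δ0=1000100110 Δ1=1000110110 Δ2=1000110111 | 2Δ
t=3: Δ0=1000110111 Δ1=0000100111 | 1Δ
t=4: Δ0=0000100111 Δ1=0000110111 Δ2=0100110111 Δ3=0101110111 Δ4=0111110111 | 4Δ
t=5: Δ0=0111110111 Δ1=0111100111 | 1Δ
t=6: Δ0=0111100111 Δ1=0111110111 Δ2=0111110011 | 2Δ
t=7: Δ0=0111110011 Δ1=0111100011 | 1Δ
t=8: Δ0=0111100011 Δ1=0111110011 Δ2=0111110010 Δ3=0110110010 Δ4=0100110010 Δ5=0100110000 | 5Δ
t=9: Δ0=0100110000 Δ1=1100100000 | 1Δ
t=10: Δ0=1100100000 Δ1=1100110000 Δ2=1000110000 | 2Δ
t=11: Δ0=1000110000 Δ1=1000100000 | 1Δ
t=12: Δ0=1000100000 Δ1=1000110000 Δ2=1000110100 Δ3=1000110110 | 3Δ

0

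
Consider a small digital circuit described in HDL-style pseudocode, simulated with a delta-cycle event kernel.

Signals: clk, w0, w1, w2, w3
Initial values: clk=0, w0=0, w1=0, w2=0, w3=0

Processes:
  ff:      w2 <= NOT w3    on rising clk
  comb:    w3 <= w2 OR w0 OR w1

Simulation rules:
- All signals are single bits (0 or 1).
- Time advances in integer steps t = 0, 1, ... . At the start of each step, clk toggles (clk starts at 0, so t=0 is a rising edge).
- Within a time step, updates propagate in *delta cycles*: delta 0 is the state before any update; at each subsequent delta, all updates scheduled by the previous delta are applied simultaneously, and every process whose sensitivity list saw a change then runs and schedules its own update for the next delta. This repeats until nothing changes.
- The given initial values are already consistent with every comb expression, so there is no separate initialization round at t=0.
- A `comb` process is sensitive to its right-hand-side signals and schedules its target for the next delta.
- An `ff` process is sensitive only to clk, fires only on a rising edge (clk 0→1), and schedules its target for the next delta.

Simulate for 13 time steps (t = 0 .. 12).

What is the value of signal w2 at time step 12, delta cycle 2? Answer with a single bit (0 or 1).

t0.Δ0 w0=0 clk=0 w3=0 w1=0 w2=0
t0.Δ1 w0=0 clk=1 w3=0 w1=0 w2=0
t0.Δ2 w0=0 clk=1 w3=0 w1=0 w2=1
t0.Δ3 w0=0 clk=1 w3=1 w1=0 w2=1
t1.Δ0 w0=0 clk=1 w3=1 w1=0 w2=1
t1.Δ1 w0=0 clk=0 w3=1 w1=0 w2=1
t2.Δ0 w0=0 clk=0 w3=1 w1=0 w2=1
t2.Δ1 w0=0 clk=1 w3=1 w1=0 w2=1
t2.Δ2 w0=0 clk=1 w3=1 w1=0 w2=0
t2.Δ3 w0=0 clk=1 w3=0 w1=0 w2=0
t3.Δ0 w0=0 clk=1 w3=0 w1=0 w2=0
t3.Δ1 w0=0 clk=0 w3=0 w1=0 w2=0
t4.Δ0 w0=0 clk=0 w3=0 w1=0 w2=0
t4.Δ1 w0=0 clk=1 w3=0 w1=0 w2=0
t4.Δ2 w0=0 clk=1 w3=0 w1=0 w2=1
t4.Δ3 w0=0 clk=1 w3=1 w1=0 w2=1
t5.Δ0 w0=0 clk=1 w3=1 w1=0 w2=1
t5.Δ1 w0=0 clk=0 w3=1 w1=0 w2=1
t6.Δ0 w0=0 clk=0 w3=1 w1=0 w2=1
t6.Δ1 w0=0 clk=1 w3=1 w1=0 w2=1
t6.Δ2 w0=0 clk=1 w3=1 w1=0 w2=0
t6.Δ3 w0=0 clk=1 w3=0 w1=0 w2=0
t7.Δ0 w0=0 clk=1 w3=0 w1=0 w2=0
t7.Δ1 w0=0 clk=0 w3=0 w1=0 w2=0
t8.Δ0 w0=0 clk=0 w3=0 w1=0 w2=0
t8.Δ1 w0=0 clk=1 w3=0 w1=0 w2=0
t8.Δ2 w0=0 clk=1 w3=0 w1=0 w2=1
t8.Δ3 w0=0 clk=1 w3=1 w1=0 w2=1
t9.Δ0 w0=0 clk=1 w3=1 w1=0 w2=1
t9.Δ1 w0=0 clk=0 w3=1 w1=0 w2=1
t10.Δ0 w0=0 clk=0 w3=1 w1=0 w2=1
t10.Δ1 w0=0 clk=1 w3=1 w1=0 w2=1
t10.Δ2 w0=0 clk=1 w3=1 w1=0 w2=0
t10.Δ3 w0=0 clk=1 w3=0 w1=0 w2=0
t11.Δ0 w0=0 clk=1 w3=0 w1=0 w2=0
t11.Δ1 w0=0 clk=0 w3=0 w1=0 w2=0
t12.Δ0 w0=0 clk=0 w3=0 w1=0 w2=0
t12.Δ1 w0=0 clk=1 w3=0 w1=0 w2=0
t12.Δ2 w0=0 clk=1 w3=0 w1=0 w2=1
t12.Δ3 w0=0 clk=1 w3=1 w1=0 w2=1

1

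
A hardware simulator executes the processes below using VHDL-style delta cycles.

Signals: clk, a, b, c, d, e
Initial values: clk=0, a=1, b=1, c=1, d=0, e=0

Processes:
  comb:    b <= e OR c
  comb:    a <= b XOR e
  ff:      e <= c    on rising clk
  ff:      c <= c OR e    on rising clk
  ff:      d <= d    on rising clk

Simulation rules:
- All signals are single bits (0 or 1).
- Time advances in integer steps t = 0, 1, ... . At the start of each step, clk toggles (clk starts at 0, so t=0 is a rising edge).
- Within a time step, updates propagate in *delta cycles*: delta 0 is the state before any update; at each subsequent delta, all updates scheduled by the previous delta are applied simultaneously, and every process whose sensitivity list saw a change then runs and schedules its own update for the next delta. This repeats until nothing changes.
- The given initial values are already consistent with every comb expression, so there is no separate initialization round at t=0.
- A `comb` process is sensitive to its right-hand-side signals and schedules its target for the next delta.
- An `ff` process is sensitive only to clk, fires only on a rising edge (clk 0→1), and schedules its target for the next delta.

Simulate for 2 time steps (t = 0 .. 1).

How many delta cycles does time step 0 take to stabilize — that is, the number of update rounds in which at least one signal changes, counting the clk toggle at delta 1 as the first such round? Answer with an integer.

3

t=0 Δ0: clk=0 c=1 b=1 d=0 a=1 e=0
  Δ1: clk:0→1
  Δ2: e:0→1
  Δ3: a:1→0
  (3Δ to stable)
t=1 Δ0: clk=1 c=1 b=1 d=0 a=0 e=1
  Δ1: clk:1→0
  (1Δ to stable)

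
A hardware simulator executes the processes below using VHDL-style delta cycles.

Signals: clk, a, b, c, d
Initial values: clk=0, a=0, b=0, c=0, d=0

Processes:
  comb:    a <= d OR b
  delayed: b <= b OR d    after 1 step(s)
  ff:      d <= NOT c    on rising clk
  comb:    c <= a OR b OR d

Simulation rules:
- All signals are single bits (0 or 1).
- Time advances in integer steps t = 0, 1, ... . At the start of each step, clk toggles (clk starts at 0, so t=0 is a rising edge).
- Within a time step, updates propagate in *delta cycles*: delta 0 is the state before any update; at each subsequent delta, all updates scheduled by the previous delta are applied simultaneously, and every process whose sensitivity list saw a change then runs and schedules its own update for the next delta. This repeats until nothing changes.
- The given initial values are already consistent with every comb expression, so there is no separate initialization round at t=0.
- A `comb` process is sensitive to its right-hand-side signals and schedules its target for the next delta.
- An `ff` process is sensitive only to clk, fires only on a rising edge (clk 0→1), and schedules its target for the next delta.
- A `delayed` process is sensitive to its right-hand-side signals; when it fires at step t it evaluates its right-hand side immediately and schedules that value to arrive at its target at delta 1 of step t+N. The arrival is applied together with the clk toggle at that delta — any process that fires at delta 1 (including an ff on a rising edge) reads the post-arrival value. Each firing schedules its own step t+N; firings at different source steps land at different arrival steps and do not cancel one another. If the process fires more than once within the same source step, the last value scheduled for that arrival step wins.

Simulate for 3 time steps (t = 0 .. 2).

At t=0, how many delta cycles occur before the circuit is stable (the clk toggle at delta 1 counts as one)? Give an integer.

3

t=0 Δ0: c=0 a=0 d=0 clk=0 b=0
  Δ1: clk:0→1
  Δ2: d:0→1
  Δ3: c:0→1, a:0→1
  (3Δ to stable)
t=1 Δ0: c=1 a=1 d=1 clk=1 b=0
  Δ1: clk:1→0, b:0→1
  (1Δ to stable)
t=2 Δ0: c=1 a=1 d=1 clk=0 b=1
  Δ1: clk:0→1
  Δ2: d:1→0
  (2Δ to stable)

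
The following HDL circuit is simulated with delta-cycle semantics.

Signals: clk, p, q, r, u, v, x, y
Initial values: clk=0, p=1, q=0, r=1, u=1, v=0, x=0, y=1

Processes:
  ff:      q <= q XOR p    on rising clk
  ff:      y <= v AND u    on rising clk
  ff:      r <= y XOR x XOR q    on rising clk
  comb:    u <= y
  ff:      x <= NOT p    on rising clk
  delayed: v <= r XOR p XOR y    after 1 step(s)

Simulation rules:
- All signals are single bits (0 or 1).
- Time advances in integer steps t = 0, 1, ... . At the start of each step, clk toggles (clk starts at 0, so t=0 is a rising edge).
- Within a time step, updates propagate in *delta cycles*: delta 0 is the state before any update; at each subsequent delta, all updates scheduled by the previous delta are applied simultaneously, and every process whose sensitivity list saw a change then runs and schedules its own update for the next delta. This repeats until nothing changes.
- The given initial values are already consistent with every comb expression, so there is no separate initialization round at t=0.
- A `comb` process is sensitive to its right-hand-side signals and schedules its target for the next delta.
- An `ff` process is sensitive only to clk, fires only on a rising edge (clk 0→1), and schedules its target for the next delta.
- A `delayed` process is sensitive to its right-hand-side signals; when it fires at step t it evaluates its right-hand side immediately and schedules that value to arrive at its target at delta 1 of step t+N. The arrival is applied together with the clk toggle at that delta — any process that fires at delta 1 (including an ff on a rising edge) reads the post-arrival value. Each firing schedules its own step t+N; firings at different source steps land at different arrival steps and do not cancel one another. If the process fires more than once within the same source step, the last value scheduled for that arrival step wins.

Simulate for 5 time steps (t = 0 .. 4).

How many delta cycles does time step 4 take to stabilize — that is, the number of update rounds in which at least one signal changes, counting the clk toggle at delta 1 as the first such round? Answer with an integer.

2

t0.Δ0 p=1 x=0 v=0 clk=0 y=1 q=0 r=1 u=1
t0.Δ1 p=1 x=0 v=0 clk=1 y=1 q=0 r=1 u=1
t0.Δ2 p=1 x=0 v=0 clk=1 y=0 q=1 r=1 u=1
t0.Δ3 p=1 x=0 v=0 clk=1 y=0 q=1 r=1 u=0
t1.Δ0 p=1 x=0 v=0 clk=1 y=0 q=1 r=1 u=0
t1.Δ1 p=1 x=0 v=0 clk=0 y=0 q=1 r=1 u=0
t2.Δ0 p=1 x=0 v=0 clk=0 y=0 q=1 r=1 u=0
t2.Δ1 p=1 x=0 v=0 clk=1 y=0 q=1 r=1 u=0
t2.Δ2 p=1 x=0 v=0 clk=1 y=0 q=0 r=1 u=0
t3.Δ0 p=1 x=0 v=0 clk=1 y=0 q=0 r=1 u=0
t3.Δ1 p=1 x=0 v=0 clk=0 y=0 q=0 r=1 u=0
t4.Δ0 p=1 x=0 v=0 clk=0 y=0 q=0 r=1 u=0
t4.Δ1 p=1 x=0 v=0 clk=1 y=0 q=0 r=1 u=0
t4.Δ2 p=1 x=0 v=0 clk=1 y=0 q=1 r=0 u=0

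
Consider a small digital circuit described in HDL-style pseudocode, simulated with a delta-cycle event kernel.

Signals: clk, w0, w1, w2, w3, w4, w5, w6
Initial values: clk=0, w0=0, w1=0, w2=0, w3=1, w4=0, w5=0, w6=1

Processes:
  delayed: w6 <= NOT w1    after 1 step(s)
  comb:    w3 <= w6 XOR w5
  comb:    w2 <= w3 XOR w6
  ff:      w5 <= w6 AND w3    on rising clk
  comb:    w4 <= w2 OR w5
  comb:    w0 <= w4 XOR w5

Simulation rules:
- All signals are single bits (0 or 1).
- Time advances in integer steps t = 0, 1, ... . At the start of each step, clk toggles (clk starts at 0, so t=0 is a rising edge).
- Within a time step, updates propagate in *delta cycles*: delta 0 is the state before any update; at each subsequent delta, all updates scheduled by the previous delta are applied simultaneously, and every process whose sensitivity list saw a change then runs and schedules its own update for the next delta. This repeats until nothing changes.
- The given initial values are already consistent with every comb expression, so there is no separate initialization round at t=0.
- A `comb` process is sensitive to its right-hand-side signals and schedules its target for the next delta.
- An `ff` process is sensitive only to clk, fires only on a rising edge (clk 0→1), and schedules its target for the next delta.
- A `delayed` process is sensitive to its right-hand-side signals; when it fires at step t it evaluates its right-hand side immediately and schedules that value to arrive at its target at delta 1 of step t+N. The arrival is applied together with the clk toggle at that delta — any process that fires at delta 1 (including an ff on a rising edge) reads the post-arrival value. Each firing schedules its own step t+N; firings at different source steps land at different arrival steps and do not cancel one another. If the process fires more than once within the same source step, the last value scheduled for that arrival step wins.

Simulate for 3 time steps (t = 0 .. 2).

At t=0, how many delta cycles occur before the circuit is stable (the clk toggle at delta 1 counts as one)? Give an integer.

t0.Δ0 w3=1 w4=0 w0=0 w5=0 clk=0 w1=0 w6=1 w2=0
t0.Δ1 w3=1 w4=0 w0=0 w5=0 clk=1 w1=0 w6=1 w2=0
t0.Δ2 w3=1 w4=0 w0=0 w5=1 clk=1 w1=0 w6=1 w2=0
t0.Δ3 w3=0 w4=1 w0=1 w5=1 clk=1 w1=0 w6=1 w2=0
t0.Δ4 w3=0 w4=1 w0=0 w5=1 clk=1 w1=0 w6=1 w2=1
t1.Δ0 w3=0 w4=1 w0=0 w5=1 clk=1 w1=0 w6=1 w2=1
t1.Δ1 w3=0 w4=1 w0=0 w5=1 clk=0 w1=0 w6=1 w2=1
t2.Δ0 w3=0 w4=1 w0=0 w5=1 clk=0 w1=0 w6=1 w2=1
t2.Δ1 w3=0 w4=1 w0=0 w5=1 clk=1 w1=0 w6=1 w2=1
t2.Δ2 w3=0 w4=1 w0=0 w5=0 clk=1 w1=0 w6=1 w2=1
t2.Δ3 w3=1 w4=1 w0=1 w5=0 clk=1 w1=0 w6=1 w2=1
t2.Δ4 w3=1 w4=1 w0=1 w5=0 clk=1 w1=0 w6=1 w2=0
t2.Δ5 w3=1 w4=0 w0=1 w5=0 clk=1 w1=0 w6=1 w2=0
t2.Δ6 w3=1 w4=0 w0=0 w5=0 clk=1 w1=0 w6=1 w2=0

4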